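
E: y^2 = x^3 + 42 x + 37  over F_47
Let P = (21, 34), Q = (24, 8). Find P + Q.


P != Q, so use the chord formula.
s = (y2 - y1) / (x2 - x1) = (21) / (3) mod 47 = 7
x3 = s^2 - x1 - x2 mod 47 = 7^2 - 21 - 24 = 4
y3 = s (x1 - x3) - y1 mod 47 = 7 * (21 - 4) - 34 = 38

P + Q = (4, 38)


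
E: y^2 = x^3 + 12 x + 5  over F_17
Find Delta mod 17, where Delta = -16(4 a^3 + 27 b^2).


4 a^3 + 27 b^2 = 4*12^3 + 27*5^2 = 6912 + 675 = 7587
Delta = -16 * (7587) = -121392
Delta mod 17 = 5

Delta = 5 (mod 17)


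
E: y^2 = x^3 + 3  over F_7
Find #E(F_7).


For each x in F_7, count y with y^2 = x^3 + 0 x + 3 mod 7:
  x = 1: RHS = 4, y in [2, 5]  -> 2 point(s)
  x = 2: RHS = 4, y in [2, 5]  -> 2 point(s)
  x = 3: RHS = 2, y in [3, 4]  -> 2 point(s)
  x = 4: RHS = 4, y in [2, 5]  -> 2 point(s)
  x = 5: RHS = 2, y in [3, 4]  -> 2 point(s)
  x = 6: RHS = 2, y in [3, 4]  -> 2 point(s)
Affine points: 12. Add the point at infinity: total = 13.

#E(F_7) = 13


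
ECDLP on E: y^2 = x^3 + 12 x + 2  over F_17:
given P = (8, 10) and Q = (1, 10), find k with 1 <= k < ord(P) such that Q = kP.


Enumerate multiples of P until we hit Q = (1, 10):
  1P = (8, 10)
  2P = (1, 7)
  3P = (12, 15)
  4P = (6, 1)
  5P = (2, 0)
  6P = (6, 16)
  7P = (12, 2)
  8P = (1, 10)
Match found at i = 8.

k = 8


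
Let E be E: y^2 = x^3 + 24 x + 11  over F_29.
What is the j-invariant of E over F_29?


Delta = -16(4 a^3 + 27 b^2) mod 29 = 11
-1728 * (4 a)^3 = -1728 * (4*24)^3 mod 29 = 19
j = 19 * 11^(-1) mod 29 = 7

j = 7 (mod 29)


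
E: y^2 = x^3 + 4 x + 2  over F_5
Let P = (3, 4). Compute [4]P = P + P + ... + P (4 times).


k = 4 = 100_2 (binary, LSB first: 001)
Double-and-add from P = (3, 4):
  bit 0 = 0: acc unchanged = O
  bit 1 = 0: acc unchanged = O
  bit 2 = 1: acc = O + (3, 4) = (3, 4)

4P = (3, 4)


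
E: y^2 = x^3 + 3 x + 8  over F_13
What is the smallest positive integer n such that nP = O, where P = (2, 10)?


Compute successive multiples of P until we hit O:
  1P = (2, 10)
  2P = (12, 2)
  3P = (9, 6)
  4P = (1, 8)
  5P = (1, 5)
  6P = (9, 7)
  7P = (12, 11)
  8P = (2, 3)
  ... (continuing to 9P)
  9P = O

ord(P) = 9


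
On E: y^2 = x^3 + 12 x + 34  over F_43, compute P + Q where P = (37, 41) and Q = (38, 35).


P != Q, so use the chord formula.
s = (y2 - y1) / (x2 - x1) = (37) / (1) mod 43 = 37
x3 = s^2 - x1 - x2 mod 43 = 37^2 - 37 - 38 = 4
y3 = s (x1 - x3) - y1 mod 43 = 37 * (37 - 4) - 41 = 19

P + Q = (4, 19)


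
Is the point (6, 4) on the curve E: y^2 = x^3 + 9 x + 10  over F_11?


Check whether y^2 = x^3 + 9 x + 10 (mod 11) for (x, y) = (6, 4).
LHS: y^2 = 4^2 mod 11 = 5
RHS: x^3 + 9 x + 10 = 6^3 + 9*6 + 10 mod 11 = 5
LHS = RHS

Yes, on the curve


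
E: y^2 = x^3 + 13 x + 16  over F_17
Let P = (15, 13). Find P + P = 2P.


Doubling: s = (3 x1^2 + a) / (2 y1)
s = (3*15^2 + 13) / (2*13) mod 17 = 16
x3 = s^2 - 2 x1 mod 17 = 16^2 - 2*15 = 5
y3 = s (x1 - x3) - y1 mod 17 = 16 * (15 - 5) - 13 = 11

2P = (5, 11)


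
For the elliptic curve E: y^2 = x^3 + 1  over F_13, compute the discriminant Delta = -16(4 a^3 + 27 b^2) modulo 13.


4 a^3 + 27 b^2 = 4*0^3 + 27*1^2 = 0 + 27 = 27
Delta = -16 * (27) = -432
Delta mod 13 = 10

Delta = 10 (mod 13)


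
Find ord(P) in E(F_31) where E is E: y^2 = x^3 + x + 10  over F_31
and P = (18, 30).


Compute successive multiples of P until we hit O:
  1P = (18, 30)
  2P = (0, 17)
  3P = (14, 28)
  4P = (7, 22)
  5P = (26, 29)
  6P = (3, 3)
  7P = (12, 18)
  8P = (5, 27)
  ... (continuing to 21P)
  21P = O

ord(P) = 21


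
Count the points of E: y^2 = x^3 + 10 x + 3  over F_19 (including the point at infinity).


For each x in F_19, count y with y^2 = x^3 + 10 x + 3 mod 19:
  x = 5: RHS = 7, y in [8, 11]  -> 2 point(s)
  x = 7: RHS = 17, y in [6, 13]  -> 2 point(s)
  x = 8: RHS = 6, y in [5, 14]  -> 2 point(s)
  x = 9: RHS = 5, y in [9, 10]  -> 2 point(s)
  x = 10: RHS = 1, y in [1, 18]  -> 2 point(s)
  x = 11: RHS = 0, y in [0]  -> 1 point(s)
  x = 18: RHS = 11, y in [7, 12]  -> 2 point(s)
Affine points: 13. Add the point at infinity: total = 14.

#E(F_19) = 14


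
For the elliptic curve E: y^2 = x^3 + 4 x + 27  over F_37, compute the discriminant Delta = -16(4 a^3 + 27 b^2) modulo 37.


4 a^3 + 27 b^2 = 4*4^3 + 27*27^2 = 256 + 19683 = 19939
Delta = -16 * (19939) = -319024
Delta mod 37 = 27

Delta = 27 (mod 37)


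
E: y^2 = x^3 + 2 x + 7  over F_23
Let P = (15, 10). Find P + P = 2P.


Doubling: s = (3 x1^2 + a) / (2 y1)
s = (3*15^2 + 2) / (2*10) mod 23 = 12
x3 = s^2 - 2 x1 mod 23 = 12^2 - 2*15 = 22
y3 = s (x1 - x3) - y1 mod 23 = 12 * (15 - 22) - 10 = 21

2P = (22, 21)


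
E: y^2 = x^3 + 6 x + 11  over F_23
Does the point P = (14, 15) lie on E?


Check whether y^2 = x^3 + 6 x + 11 (mod 23) for (x, y) = (14, 15).
LHS: y^2 = 15^2 mod 23 = 18
RHS: x^3 + 6 x + 11 = 14^3 + 6*14 + 11 mod 23 = 10
LHS != RHS

No, not on the curve


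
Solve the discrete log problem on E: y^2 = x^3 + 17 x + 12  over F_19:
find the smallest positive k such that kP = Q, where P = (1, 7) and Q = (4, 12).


Enumerate multiples of P until we hit Q = (4, 12):
  1P = (1, 7)
  2P = (14, 7)
  3P = (4, 12)
Match found at i = 3.

k = 3


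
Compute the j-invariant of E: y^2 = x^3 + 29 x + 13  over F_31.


Delta = -16(4 a^3 + 27 b^2) mod 31 = 13
-1728 * (4 a)^3 = -1728 * (4*29)^3 mod 31 = 27
j = 27 * 13^(-1) mod 31 = 14

j = 14 (mod 31)


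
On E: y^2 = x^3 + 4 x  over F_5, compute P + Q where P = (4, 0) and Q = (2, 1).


P != Q, so use the chord formula.
s = (y2 - y1) / (x2 - x1) = (1) / (3) mod 5 = 2
x3 = s^2 - x1 - x2 mod 5 = 2^2 - 4 - 2 = 3
y3 = s (x1 - x3) - y1 mod 5 = 2 * (4 - 3) - 0 = 2

P + Q = (3, 2)


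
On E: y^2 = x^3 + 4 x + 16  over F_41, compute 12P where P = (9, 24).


k = 12 = 1100_2 (binary, LSB first: 0011)
Double-and-add from P = (9, 24):
  bit 0 = 0: acc unchanged = O
  bit 1 = 0: acc unchanged = O
  bit 2 = 1: acc = O + (6, 25) = (6, 25)
  bit 3 = 1: acc = (6, 25) + (31, 1) = (37, 31)

12P = (37, 31)


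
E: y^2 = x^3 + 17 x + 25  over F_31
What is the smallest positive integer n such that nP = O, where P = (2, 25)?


Compute successive multiples of P until we hit O:
  1P = (2, 25)
  2P = (21, 8)
  3P = (24, 11)
  4P = (30, 21)
  5P = (18, 26)
  6P = (15, 11)
  7P = (28, 3)
  8P = (3, 14)
  ... (continuing to 20P)
  20P = O

ord(P) = 20


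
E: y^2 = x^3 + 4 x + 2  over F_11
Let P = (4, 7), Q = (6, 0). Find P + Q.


P != Q, so use the chord formula.
s = (y2 - y1) / (x2 - x1) = (4) / (2) mod 11 = 2
x3 = s^2 - x1 - x2 mod 11 = 2^2 - 4 - 6 = 5
y3 = s (x1 - x3) - y1 mod 11 = 2 * (4 - 5) - 7 = 2

P + Q = (5, 2)


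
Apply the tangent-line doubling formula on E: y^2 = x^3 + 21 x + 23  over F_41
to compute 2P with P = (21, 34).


Doubling: s = (3 x1^2 + a) / (2 y1)
s = (3*21^2 + 21) / (2*34) mod 41 = 27
x3 = s^2 - 2 x1 mod 41 = 27^2 - 2*21 = 31
y3 = s (x1 - x3) - y1 mod 41 = 27 * (21 - 31) - 34 = 24

2P = (31, 24)


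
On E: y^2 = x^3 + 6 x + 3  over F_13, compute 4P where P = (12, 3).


k = 4 = 100_2 (binary, LSB first: 001)
Double-and-add from P = (12, 3):
  bit 0 = 0: acc unchanged = O
  bit 1 = 0: acc unchanged = O
  bit 2 = 1: acc = O + (1, 6) = (1, 6)

4P = (1, 6)


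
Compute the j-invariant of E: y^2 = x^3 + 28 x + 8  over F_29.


Delta = -16(4 a^3 + 27 b^2) mod 29 = 24
-1728 * (4 a)^3 = -1728 * (4*28)^3 mod 29 = 15
j = 15 * 24^(-1) mod 29 = 26

j = 26 (mod 29)


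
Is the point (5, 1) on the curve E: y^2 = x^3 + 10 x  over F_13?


Check whether y^2 = x^3 + 10 x + 0 (mod 13) for (x, y) = (5, 1).
LHS: y^2 = 1^2 mod 13 = 1
RHS: x^3 + 10 x + 0 = 5^3 + 10*5 + 0 mod 13 = 6
LHS != RHS

No, not on the curve


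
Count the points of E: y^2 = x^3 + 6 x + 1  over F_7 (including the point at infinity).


For each x in F_7, count y with y^2 = x^3 + 6 x + 1 mod 7:
  x = 0: RHS = 1, y in [1, 6]  -> 2 point(s)
  x = 1: RHS = 1, y in [1, 6]  -> 2 point(s)
  x = 2: RHS = 0, y in [0]  -> 1 point(s)
  x = 3: RHS = 4, y in [2, 5]  -> 2 point(s)
  x = 5: RHS = 2, y in [3, 4]  -> 2 point(s)
  x = 6: RHS = 1, y in [1, 6]  -> 2 point(s)
Affine points: 11. Add the point at infinity: total = 12.

#E(F_7) = 12


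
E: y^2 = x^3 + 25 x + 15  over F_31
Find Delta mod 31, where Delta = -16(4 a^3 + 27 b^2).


4 a^3 + 27 b^2 = 4*25^3 + 27*15^2 = 62500 + 6075 = 68575
Delta = -16 * (68575) = -1097200
Delta mod 31 = 14

Delta = 14 (mod 31)


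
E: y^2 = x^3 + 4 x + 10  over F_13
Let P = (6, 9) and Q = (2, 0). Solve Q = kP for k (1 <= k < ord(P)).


Enumerate multiples of P until we hit Q = (2, 0):
  1P = (6, 9)
  2P = (2, 0)
Match found at i = 2.

k = 2


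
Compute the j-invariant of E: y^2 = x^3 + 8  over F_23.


Delta = -16(4 a^3 + 27 b^2) mod 23 = 21
-1728 * (4 a)^3 = -1728 * (4*0)^3 mod 23 = 0
j = 0 * 21^(-1) mod 23 = 0

j = 0 (mod 23)


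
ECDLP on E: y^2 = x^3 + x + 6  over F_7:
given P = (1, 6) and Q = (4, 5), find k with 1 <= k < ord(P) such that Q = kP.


Enumerate multiples of P until we hit Q = (4, 5):
  1P = (1, 6)
  2P = (2, 3)
  3P = (6, 2)
  4P = (4, 2)
  5P = (3, 6)
  6P = (3, 1)
  7P = (4, 5)
Match found at i = 7.

k = 7


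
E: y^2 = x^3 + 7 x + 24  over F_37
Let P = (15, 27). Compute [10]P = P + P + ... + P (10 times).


k = 10 = 1010_2 (binary, LSB first: 0101)
Double-and-add from P = (15, 27):
  bit 0 = 0: acc unchanged = O
  bit 1 = 1: acc = O + (18, 5) = (18, 5)
  bit 2 = 0: acc unchanged = (18, 5)
  bit 3 = 1: acc = (18, 5) + (11, 27) = (36, 4)

10P = (36, 4)


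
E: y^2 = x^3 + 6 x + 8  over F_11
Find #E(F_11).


For each x in F_11, count y with y^2 = x^3 + 6 x + 8 mod 11:
  x = 1: RHS = 4, y in [2, 9]  -> 2 point(s)
  x = 3: RHS = 9, y in [3, 8]  -> 2 point(s)
  x = 5: RHS = 9, y in [3, 8]  -> 2 point(s)
  x = 10: RHS = 1, y in [1, 10]  -> 2 point(s)
Affine points: 8. Add the point at infinity: total = 9.

#E(F_11) = 9


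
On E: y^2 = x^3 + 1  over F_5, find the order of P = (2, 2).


Compute successive multiples of P until we hit O:
  1P = (2, 2)
  2P = (0, 4)
  3P = (4, 0)
  4P = (0, 1)
  5P = (2, 3)
  6P = O

ord(P) = 6


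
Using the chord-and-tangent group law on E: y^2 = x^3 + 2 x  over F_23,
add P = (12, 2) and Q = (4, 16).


P != Q, so use the chord formula.
s = (y2 - y1) / (x2 - x1) = (14) / (15) mod 23 = 4
x3 = s^2 - x1 - x2 mod 23 = 4^2 - 12 - 4 = 0
y3 = s (x1 - x3) - y1 mod 23 = 4 * (12 - 0) - 2 = 0

P + Q = (0, 0)


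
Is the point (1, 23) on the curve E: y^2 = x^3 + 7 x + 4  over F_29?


Check whether y^2 = x^3 + 7 x + 4 (mod 29) for (x, y) = (1, 23).
LHS: y^2 = 23^2 mod 29 = 7
RHS: x^3 + 7 x + 4 = 1^3 + 7*1 + 4 mod 29 = 12
LHS != RHS

No, not on the curve


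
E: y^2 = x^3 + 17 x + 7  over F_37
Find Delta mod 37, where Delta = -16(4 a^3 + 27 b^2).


4 a^3 + 27 b^2 = 4*17^3 + 27*7^2 = 19652 + 1323 = 20975
Delta = -16 * (20975) = -335600
Delta mod 37 = 27

Delta = 27 (mod 37)


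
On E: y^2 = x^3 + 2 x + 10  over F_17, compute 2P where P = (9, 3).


Doubling: s = (3 x1^2 + a) / (2 y1)
s = (3*9^2 + 2) / (2*3) mod 17 = 4
x3 = s^2 - 2 x1 mod 17 = 4^2 - 2*9 = 15
y3 = s (x1 - x3) - y1 mod 17 = 4 * (9 - 15) - 3 = 7

2P = (15, 7)


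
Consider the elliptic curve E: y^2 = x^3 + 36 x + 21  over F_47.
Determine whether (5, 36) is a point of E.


Check whether y^2 = x^3 + 36 x + 21 (mod 47) for (x, y) = (5, 36).
LHS: y^2 = 36^2 mod 47 = 27
RHS: x^3 + 36 x + 21 = 5^3 + 36*5 + 21 mod 47 = 44
LHS != RHS

No, not on the curve


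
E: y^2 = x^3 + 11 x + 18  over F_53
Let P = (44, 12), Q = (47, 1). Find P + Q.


P != Q, so use the chord formula.
s = (y2 - y1) / (x2 - x1) = (42) / (3) mod 53 = 14
x3 = s^2 - x1 - x2 mod 53 = 14^2 - 44 - 47 = 52
y3 = s (x1 - x3) - y1 mod 53 = 14 * (44 - 52) - 12 = 35

P + Q = (52, 35)


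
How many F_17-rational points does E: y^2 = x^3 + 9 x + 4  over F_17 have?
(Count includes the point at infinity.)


For each x in F_17, count y with y^2 = x^3 + 9 x + 4 mod 17:
  x = 0: RHS = 4, y in [2, 15]  -> 2 point(s)
  x = 2: RHS = 13, y in [8, 9]  -> 2 point(s)
  x = 4: RHS = 2, y in [6, 11]  -> 2 point(s)
  x = 5: RHS = 4, y in [2, 15]  -> 2 point(s)
  x = 6: RHS = 2, y in [6, 11]  -> 2 point(s)
  x = 7: RHS = 2, y in [6, 11]  -> 2 point(s)
  x = 9: RHS = 15, y in [7, 10]  -> 2 point(s)
  x = 12: RHS = 4, y in [2, 15]  -> 2 point(s)
  x = 14: RHS = 1, y in [1, 16]  -> 2 point(s)
Affine points: 18. Add the point at infinity: total = 19.

#E(F_17) = 19


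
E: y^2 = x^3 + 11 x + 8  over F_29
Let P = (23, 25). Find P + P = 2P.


Doubling: s = (3 x1^2 + a) / (2 y1)
s = (3*23^2 + 11) / (2*25) mod 29 = 25
x3 = s^2 - 2 x1 mod 29 = 25^2 - 2*23 = 28
y3 = s (x1 - x3) - y1 mod 29 = 25 * (23 - 28) - 25 = 24

2P = (28, 24)


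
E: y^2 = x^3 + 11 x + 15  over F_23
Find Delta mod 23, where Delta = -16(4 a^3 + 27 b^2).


4 a^3 + 27 b^2 = 4*11^3 + 27*15^2 = 5324 + 6075 = 11399
Delta = -16 * (11399) = -182384
Delta mod 23 = 6

Delta = 6 (mod 23)


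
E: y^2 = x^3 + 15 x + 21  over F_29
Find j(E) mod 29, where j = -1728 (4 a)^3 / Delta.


Delta = -16(4 a^3 + 27 b^2) mod 29 = 10
-1728 * (4 a)^3 = -1728 * (4*15)^3 mod 29 = 9
j = 9 * 10^(-1) mod 29 = 27

j = 27 (mod 29)


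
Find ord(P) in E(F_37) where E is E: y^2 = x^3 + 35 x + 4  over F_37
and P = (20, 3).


Compute successive multiples of P until we hit O:
  1P = (20, 3)
  2P = (23, 27)
  3P = (21, 26)
  4P = (7, 0)
  5P = (21, 11)
  6P = (23, 10)
  7P = (20, 34)
  8P = O

ord(P) = 8


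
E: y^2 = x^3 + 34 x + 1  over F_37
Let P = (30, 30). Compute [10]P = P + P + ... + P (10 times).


k = 10 = 1010_2 (binary, LSB first: 0101)
Double-and-add from P = (30, 30):
  bit 0 = 0: acc unchanged = O
  bit 1 = 1: acc = O + (2, 15) = (2, 15)
  bit 2 = 0: acc unchanged = (2, 15)
  bit 3 = 1: acc = (2, 15) + (16, 4) = (30, 7)

10P = (30, 7)


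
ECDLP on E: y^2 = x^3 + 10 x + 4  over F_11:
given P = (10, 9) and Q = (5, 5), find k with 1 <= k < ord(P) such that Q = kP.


Enumerate multiples of P until we hit Q = (5, 5):
  1P = (10, 9)
  2P = (5, 5)
Match found at i = 2.

k = 2


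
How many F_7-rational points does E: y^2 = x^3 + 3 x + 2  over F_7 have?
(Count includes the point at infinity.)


For each x in F_7, count y with y^2 = x^3 + 3 x + 2 mod 7:
  x = 0: RHS = 2, y in [3, 4]  -> 2 point(s)
  x = 2: RHS = 2, y in [3, 4]  -> 2 point(s)
  x = 4: RHS = 1, y in [1, 6]  -> 2 point(s)
  x = 5: RHS = 2, y in [3, 4]  -> 2 point(s)
Affine points: 8. Add the point at infinity: total = 9.

#E(F_7) = 9


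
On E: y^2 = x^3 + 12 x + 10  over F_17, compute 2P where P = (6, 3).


Doubling: s = (3 x1^2 + a) / (2 y1)
s = (3*6^2 + 12) / (2*3) mod 17 = 3
x3 = s^2 - 2 x1 mod 17 = 3^2 - 2*6 = 14
y3 = s (x1 - x3) - y1 mod 17 = 3 * (6 - 14) - 3 = 7

2P = (14, 7)


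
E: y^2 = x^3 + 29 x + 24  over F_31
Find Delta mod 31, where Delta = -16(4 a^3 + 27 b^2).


4 a^3 + 27 b^2 = 4*29^3 + 27*24^2 = 97556 + 15552 = 113108
Delta = -16 * (113108) = -1809728
Delta mod 31 = 21

Delta = 21 (mod 31)


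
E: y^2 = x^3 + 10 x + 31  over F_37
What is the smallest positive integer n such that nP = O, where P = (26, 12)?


Compute successive multiples of P until we hit O:
  1P = (26, 12)
  2P = (33, 1)
  3P = (22, 24)
  4P = (35, 15)
  5P = (9, 6)
  6P = (18, 30)
  7P = (5, 24)
  8P = (32, 2)
  ... (continuing to 40P)
  40P = O

ord(P) = 40


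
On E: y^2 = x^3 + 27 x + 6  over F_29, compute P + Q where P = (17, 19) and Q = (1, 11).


P != Q, so use the chord formula.
s = (y2 - y1) / (x2 - x1) = (21) / (13) mod 29 = 15
x3 = s^2 - x1 - x2 mod 29 = 15^2 - 17 - 1 = 4
y3 = s (x1 - x3) - y1 mod 29 = 15 * (17 - 4) - 19 = 2

P + Q = (4, 2)


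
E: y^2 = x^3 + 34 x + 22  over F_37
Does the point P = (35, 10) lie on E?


Check whether y^2 = x^3 + 34 x + 22 (mod 37) for (x, y) = (35, 10).
LHS: y^2 = 10^2 mod 37 = 26
RHS: x^3 + 34 x + 22 = 35^3 + 34*35 + 22 mod 37 = 20
LHS != RHS

No, not on the curve


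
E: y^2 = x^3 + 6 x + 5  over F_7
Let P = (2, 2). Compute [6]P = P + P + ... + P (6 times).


k = 6 = 110_2 (binary, LSB first: 011)
Double-and-add from P = (2, 2):
  bit 0 = 0: acc unchanged = O
  bit 1 = 1: acc = O + (4, 3) = (4, 3)
  bit 2 = 1: acc = (4, 3) + (3, 6) = (2, 5)

6P = (2, 5)


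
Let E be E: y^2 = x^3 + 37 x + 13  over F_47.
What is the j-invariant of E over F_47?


Delta = -16(4 a^3 + 27 b^2) mod 47 = 16
-1728 * (4 a)^3 = -1728 * (4*37)^3 mod 47 = 13
j = 13 * 16^(-1) mod 47 = 39

j = 39 (mod 47)


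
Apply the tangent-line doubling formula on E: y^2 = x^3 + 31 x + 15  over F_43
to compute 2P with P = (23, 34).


Doubling: s = (3 x1^2 + a) / (2 y1)
s = (3*23^2 + 31) / (2*34) mod 43 = 20
x3 = s^2 - 2 x1 mod 43 = 20^2 - 2*23 = 10
y3 = s (x1 - x3) - y1 mod 43 = 20 * (23 - 10) - 34 = 11

2P = (10, 11)


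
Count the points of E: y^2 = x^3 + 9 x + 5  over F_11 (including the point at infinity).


For each x in F_11, count y with y^2 = x^3 + 9 x + 5 mod 11:
  x = 0: RHS = 5, y in [4, 7]  -> 2 point(s)
  x = 1: RHS = 4, y in [2, 9]  -> 2 point(s)
  x = 2: RHS = 9, y in [3, 8]  -> 2 point(s)
  x = 3: RHS = 4, y in [2, 9]  -> 2 point(s)
  x = 6: RHS = 0, y in [0]  -> 1 point(s)
  x = 7: RHS = 4, y in [2, 9]  -> 2 point(s)
  x = 9: RHS = 1, y in [1, 10]  -> 2 point(s)
Affine points: 13. Add the point at infinity: total = 14.

#E(F_11) = 14


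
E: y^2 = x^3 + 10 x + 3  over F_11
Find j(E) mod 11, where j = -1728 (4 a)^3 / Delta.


Delta = -16(4 a^3 + 27 b^2) mod 11 = 4
-1728 * (4 a)^3 = -1728 * (4*10)^3 mod 11 = 9
j = 9 * 4^(-1) mod 11 = 5

j = 5 (mod 11)


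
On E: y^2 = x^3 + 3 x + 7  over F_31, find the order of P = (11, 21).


Compute successive multiples of P until we hit O:
  1P = (11, 21)
  2P = (28, 8)
  3P = (12, 29)
  4P = (10, 18)
  5P = (19, 17)
  6P = (9, 9)
  7P = (16, 11)
  8P = (8, 4)
  ... (continuing to 22P)
  22P = O

ord(P) = 22


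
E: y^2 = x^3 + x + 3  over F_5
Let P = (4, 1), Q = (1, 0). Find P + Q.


P != Q, so use the chord formula.
s = (y2 - y1) / (x2 - x1) = (4) / (2) mod 5 = 2
x3 = s^2 - x1 - x2 mod 5 = 2^2 - 4 - 1 = 4
y3 = s (x1 - x3) - y1 mod 5 = 2 * (4 - 4) - 1 = 4

P + Q = (4, 4)


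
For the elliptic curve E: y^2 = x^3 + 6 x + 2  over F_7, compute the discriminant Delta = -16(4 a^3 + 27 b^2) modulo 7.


4 a^3 + 27 b^2 = 4*6^3 + 27*2^2 = 864 + 108 = 972
Delta = -16 * (972) = -15552
Delta mod 7 = 2

Delta = 2 (mod 7)


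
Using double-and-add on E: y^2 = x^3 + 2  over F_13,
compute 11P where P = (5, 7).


k = 11 = 1011_2 (binary, LSB first: 1101)
Double-and-add from P = (5, 7):
  bit 0 = 1: acc = O + (5, 7) = (5, 7)
  bit 1 = 1: acc = (5, 7) + (12, 1) = (10, 1)
  bit 2 = 0: acc unchanged = (10, 1)
  bit 3 = 1: acc = (10, 1) + (2, 6) = (2, 7)

11P = (2, 7)


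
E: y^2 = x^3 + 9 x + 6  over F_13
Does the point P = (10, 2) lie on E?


Check whether y^2 = x^3 + 9 x + 6 (mod 13) for (x, y) = (10, 2).
LHS: y^2 = 2^2 mod 13 = 4
RHS: x^3 + 9 x + 6 = 10^3 + 9*10 + 6 mod 13 = 4
LHS = RHS

Yes, on the curve


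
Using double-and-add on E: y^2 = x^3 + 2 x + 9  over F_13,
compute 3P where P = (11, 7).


k = 3 = 11_2 (binary, LSB first: 11)
Double-and-add from P = (11, 7):
  bit 0 = 1: acc = O + (11, 7) = (11, 7)
  bit 1 = 1: acc = (11, 7) + (5, 12) = (6, 4)

3P = (6, 4)


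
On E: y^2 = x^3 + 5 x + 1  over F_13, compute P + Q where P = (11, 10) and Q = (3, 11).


P != Q, so use the chord formula.
s = (y2 - y1) / (x2 - x1) = (1) / (5) mod 13 = 8
x3 = s^2 - x1 - x2 mod 13 = 8^2 - 11 - 3 = 11
y3 = s (x1 - x3) - y1 mod 13 = 8 * (11 - 11) - 10 = 3

P + Q = (11, 3)


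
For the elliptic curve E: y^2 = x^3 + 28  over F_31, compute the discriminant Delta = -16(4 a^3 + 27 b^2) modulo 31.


4 a^3 + 27 b^2 = 4*0^3 + 27*28^2 = 0 + 21168 = 21168
Delta = -16 * (21168) = -338688
Delta mod 31 = 18

Delta = 18 (mod 31)


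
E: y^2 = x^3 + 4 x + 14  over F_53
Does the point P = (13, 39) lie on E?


Check whether y^2 = x^3 + 4 x + 14 (mod 53) for (x, y) = (13, 39).
LHS: y^2 = 39^2 mod 53 = 37
RHS: x^3 + 4 x + 14 = 13^3 + 4*13 + 14 mod 53 = 37
LHS = RHS

Yes, on the curve


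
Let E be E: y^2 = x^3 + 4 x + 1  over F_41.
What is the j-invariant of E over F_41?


Delta = -16(4 a^3 + 27 b^2) mod 41 = 23
-1728 * (4 a)^3 = -1728 * (4*4)^3 mod 41 = 24
j = 24 * 23^(-1) mod 41 = 26

j = 26 (mod 41)


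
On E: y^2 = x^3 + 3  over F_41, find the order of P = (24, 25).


Compute successive multiples of P until we hit O:
  1P = (24, 25)
  2P = (39, 6)
  3P = (35, 19)
  4P = (5, 28)
  5P = (16, 32)
  6P = (37, 12)
  7P = (22, 14)
  8P = (15, 4)
  ... (continuing to 21P)
  21P = O

ord(P) = 21


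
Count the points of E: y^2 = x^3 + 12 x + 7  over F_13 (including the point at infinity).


For each x in F_13, count y with y^2 = x^3 + 12 x + 7 mod 13:
  x = 2: RHS = 0, y in [0]  -> 1 point(s)
  x = 5: RHS = 10, y in [6, 7]  -> 2 point(s)
  x = 6: RHS = 9, y in [3, 10]  -> 2 point(s)
  x = 8: RHS = 4, y in [2, 11]  -> 2 point(s)
  x = 9: RHS = 12, y in [5, 8]  -> 2 point(s)
  x = 10: RHS = 9, y in [3, 10]  -> 2 point(s)
  x = 11: RHS = 1, y in [1, 12]  -> 2 point(s)
Affine points: 13. Add the point at infinity: total = 14.

#E(F_13) = 14


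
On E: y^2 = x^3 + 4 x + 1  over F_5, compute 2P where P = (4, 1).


Doubling: s = (3 x1^2 + a) / (2 y1)
s = (3*4^2 + 4) / (2*1) mod 5 = 1
x3 = s^2 - 2 x1 mod 5 = 1^2 - 2*4 = 3
y3 = s (x1 - x3) - y1 mod 5 = 1 * (4 - 3) - 1 = 0

2P = (3, 0)


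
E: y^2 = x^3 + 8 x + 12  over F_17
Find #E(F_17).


For each x in F_17, count y with y^2 = x^3 + 8 x + 12 mod 17:
  x = 1: RHS = 4, y in [2, 15]  -> 2 point(s)
  x = 2: RHS = 2, y in [6, 11]  -> 2 point(s)
  x = 6: RHS = 4, y in [2, 15]  -> 2 point(s)
  x = 10: RHS = 4, y in [2, 15]  -> 2 point(s)
  x = 12: RHS = 0, y in [0]  -> 1 point(s)
  x = 13: RHS = 1, y in [1, 16]  -> 2 point(s)
Affine points: 11. Add the point at infinity: total = 12.

#E(F_17) = 12


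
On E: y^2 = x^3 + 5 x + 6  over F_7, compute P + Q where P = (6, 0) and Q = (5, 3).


P != Q, so use the chord formula.
s = (y2 - y1) / (x2 - x1) = (3) / (6) mod 7 = 4
x3 = s^2 - x1 - x2 mod 7 = 4^2 - 6 - 5 = 5
y3 = s (x1 - x3) - y1 mod 7 = 4 * (6 - 5) - 0 = 4

P + Q = (5, 4)


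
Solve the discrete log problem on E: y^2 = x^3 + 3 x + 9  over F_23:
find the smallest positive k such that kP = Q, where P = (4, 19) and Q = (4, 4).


Enumerate multiples of P until we hit Q = (4, 4):
  1P = (4, 19)
  2P = (10, 2)
  3P = (10, 21)
  4P = (4, 4)
Match found at i = 4.

k = 4


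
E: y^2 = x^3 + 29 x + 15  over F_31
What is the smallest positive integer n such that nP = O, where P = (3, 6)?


Compute successive multiples of P until we hit O:
  1P = (3, 6)
  2P = (2, 9)
  3P = (4, 28)
  4P = (12, 13)
  5P = (30, 4)
  6P = (6, 8)
  7P = (19, 4)
  8P = (25, 20)
  ... (continuing to 29P)
  29P = O

ord(P) = 29


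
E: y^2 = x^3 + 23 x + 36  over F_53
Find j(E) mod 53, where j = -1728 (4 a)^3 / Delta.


Delta = -16(4 a^3 + 27 b^2) mod 53 = 8
-1728 * (4 a)^3 = -1728 * (4*23)^3 mod 53 = 40
j = 40 * 8^(-1) mod 53 = 5

j = 5 (mod 53)


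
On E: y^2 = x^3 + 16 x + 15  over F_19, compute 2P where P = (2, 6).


Doubling: s = (3 x1^2 + a) / (2 y1)
s = (3*2^2 + 16) / (2*6) mod 19 = 15
x3 = s^2 - 2 x1 mod 19 = 15^2 - 2*2 = 12
y3 = s (x1 - x3) - y1 mod 19 = 15 * (2 - 12) - 6 = 15

2P = (12, 15)


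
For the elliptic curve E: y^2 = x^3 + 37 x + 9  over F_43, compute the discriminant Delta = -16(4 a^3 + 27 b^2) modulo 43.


4 a^3 + 27 b^2 = 4*37^3 + 27*9^2 = 202612 + 2187 = 204799
Delta = -16 * (204799) = -3276784
Delta mod 43 = 31

Delta = 31 (mod 43)


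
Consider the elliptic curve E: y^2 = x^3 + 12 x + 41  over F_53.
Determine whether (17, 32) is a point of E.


Check whether y^2 = x^3 + 12 x + 41 (mod 53) for (x, y) = (17, 32).
LHS: y^2 = 32^2 mod 53 = 17
RHS: x^3 + 12 x + 41 = 17^3 + 12*17 + 41 mod 53 = 17
LHS = RHS

Yes, on the curve


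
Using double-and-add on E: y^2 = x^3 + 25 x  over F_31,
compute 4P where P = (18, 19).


k = 4 = 100_2 (binary, LSB first: 001)
Double-and-add from P = (18, 19):
  bit 0 = 0: acc unchanged = O
  bit 1 = 0: acc unchanged = O
  bit 2 = 1: acc = O + (0, 0) = (0, 0)

4P = (0, 0)


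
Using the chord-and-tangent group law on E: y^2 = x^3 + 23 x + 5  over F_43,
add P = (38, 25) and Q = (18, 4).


P != Q, so use the chord formula.
s = (y2 - y1) / (x2 - x1) = (22) / (23) mod 43 = 29
x3 = s^2 - x1 - x2 mod 43 = 29^2 - 38 - 18 = 11
y3 = s (x1 - x3) - y1 mod 43 = 29 * (38 - 11) - 25 = 27

P + Q = (11, 27)


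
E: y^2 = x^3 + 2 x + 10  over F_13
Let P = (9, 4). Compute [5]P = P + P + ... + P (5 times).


k = 5 = 101_2 (binary, LSB first: 101)
Double-and-add from P = (9, 4):
  bit 0 = 1: acc = O + (9, 4) = (9, 4)
  bit 1 = 0: acc unchanged = (9, 4)
  bit 2 = 1: acc = (9, 4) + (2, 3) = (6, 2)

5P = (6, 2)


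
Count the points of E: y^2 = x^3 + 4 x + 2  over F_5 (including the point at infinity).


For each x in F_5, count y with y^2 = x^3 + 4 x + 2 mod 5:
  x = 3: RHS = 1, y in [1, 4]  -> 2 point(s)
Affine points: 2. Add the point at infinity: total = 3.

#E(F_5) = 3


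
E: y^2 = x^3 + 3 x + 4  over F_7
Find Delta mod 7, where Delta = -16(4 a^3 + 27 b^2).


4 a^3 + 27 b^2 = 4*3^3 + 27*4^2 = 108 + 432 = 540
Delta = -16 * (540) = -8640
Delta mod 7 = 5

Delta = 5 (mod 7)


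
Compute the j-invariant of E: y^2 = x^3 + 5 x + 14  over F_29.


Delta = -16(4 a^3 + 27 b^2) mod 29 = 12
-1728 * (4 a)^3 = -1728 * (4*5)^3 mod 29 = 10
j = 10 * 12^(-1) mod 29 = 25

j = 25 (mod 29)


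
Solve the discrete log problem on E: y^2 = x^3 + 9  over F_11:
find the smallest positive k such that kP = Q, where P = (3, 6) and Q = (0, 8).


Enumerate multiples of P until we hit Q = (0, 8):
  1P = (3, 6)
  2P = (8, 2)
  3P = (9, 1)
  4P = (0, 8)
Match found at i = 4.

k = 4


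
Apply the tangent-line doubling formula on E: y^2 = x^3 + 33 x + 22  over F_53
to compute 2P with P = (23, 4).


Doubling: s = (3 x1^2 + a) / (2 y1)
s = (3*23^2 + 33) / (2*4) mod 53 = 17
x3 = s^2 - 2 x1 mod 53 = 17^2 - 2*23 = 31
y3 = s (x1 - x3) - y1 mod 53 = 17 * (23 - 31) - 4 = 19

2P = (31, 19)


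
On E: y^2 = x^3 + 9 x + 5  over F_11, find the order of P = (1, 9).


Compute successive multiples of P until we hit O:
  1P = (1, 9)
  2P = (7, 9)
  3P = (3, 2)
  4P = (0, 4)
  5P = (2, 8)
  6P = (9, 10)
  7P = (6, 0)
  8P = (9, 1)
  ... (continuing to 14P)
  14P = O

ord(P) = 14


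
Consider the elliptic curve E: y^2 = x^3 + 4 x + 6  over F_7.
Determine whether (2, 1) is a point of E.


Check whether y^2 = x^3 + 4 x + 6 (mod 7) for (x, y) = (2, 1).
LHS: y^2 = 1^2 mod 7 = 1
RHS: x^3 + 4 x + 6 = 2^3 + 4*2 + 6 mod 7 = 1
LHS = RHS

Yes, on the curve


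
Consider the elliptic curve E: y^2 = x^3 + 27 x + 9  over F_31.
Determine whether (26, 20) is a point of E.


Check whether y^2 = x^3 + 27 x + 9 (mod 31) for (x, y) = (26, 20).
LHS: y^2 = 20^2 mod 31 = 28
RHS: x^3 + 27 x + 9 = 26^3 + 27*26 + 9 mod 31 = 28
LHS = RHS

Yes, on the curve


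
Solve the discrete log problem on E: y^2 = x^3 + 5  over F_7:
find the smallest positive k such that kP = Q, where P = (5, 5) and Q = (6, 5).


Enumerate multiples of P until we hit Q = (6, 5):
  1P = (5, 5)
  2P = (6, 5)
Match found at i = 2.

k = 2


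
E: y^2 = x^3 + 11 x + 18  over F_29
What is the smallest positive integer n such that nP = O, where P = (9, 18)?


Compute successive multiples of P until we hit O:
  1P = (9, 18)
  2P = (12, 14)
  3P = (13, 26)
  4P = (11, 7)
  5P = (3, 7)
  6P = (26, 4)
  7P = (1, 1)
  8P = (14, 4)
  ... (continuing to 29P)
  29P = O

ord(P) = 29


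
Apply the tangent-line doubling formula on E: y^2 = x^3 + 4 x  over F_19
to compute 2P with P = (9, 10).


Doubling: s = (3 x1^2 + a) / (2 y1)
s = (3*9^2 + 4) / (2*10) mod 19 = 0
x3 = s^2 - 2 x1 mod 19 = 0^2 - 2*9 = 1
y3 = s (x1 - x3) - y1 mod 19 = 0 * (9 - 1) - 10 = 9

2P = (1, 9)


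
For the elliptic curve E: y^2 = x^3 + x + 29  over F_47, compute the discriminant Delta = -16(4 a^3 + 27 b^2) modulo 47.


4 a^3 + 27 b^2 = 4*1^3 + 27*29^2 = 4 + 22707 = 22711
Delta = -16 * (22711) = -363376
Delta mod 47 = 28

Delta = 28 (mod 47)


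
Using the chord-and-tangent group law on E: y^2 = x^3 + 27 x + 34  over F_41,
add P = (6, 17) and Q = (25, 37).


P != Q, so use the chord formula.
s = (y2 - y1) / (x2 - x1) = (20) / (19) mod 41 = 14
x3 = s^2 - x1 - x2 mod 41 = 14^2 - 6 - 25 = 1
y3 = s (x1 - x3) - y1 mod 41 = 14 * (6 - 1) - 17 = 12

P + Q = (1, 12)


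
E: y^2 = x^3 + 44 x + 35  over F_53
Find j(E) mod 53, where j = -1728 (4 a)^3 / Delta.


Delta = -16(4 a^3 + 27 b^2) mod 53 = 21
-1728 * (4 a)^3 = -1728 * (4*44)^3 mod 53 = 35
j = 35 * 21^(-1) mod 53 = 37

j = 37 (mod 53)


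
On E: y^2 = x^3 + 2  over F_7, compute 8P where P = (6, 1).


k = 8 = 1000_2 (binary, LSB first: 0001)
Double-and-add from P = (6, 1):
  bit 0 = 0: acc unchanged = O
  bit 1 = 0: acc unchanged = O
  bit 2 = 0: acc unchanged = O
  bit 3 = 1: acc = O + (6, 6) = (6, 6)

8P = (6, 6)


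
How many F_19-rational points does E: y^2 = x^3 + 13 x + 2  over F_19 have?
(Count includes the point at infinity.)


For each x in F_19, count y with y^2 = x^3 + 13 x + 2 mod 19:
  x = 1: RHS = 16, y in [4, 15]  -> 2 point(s)
  x = 2: RHS = 17, y in [6, 13]  -> 2 point(s)
  x = 3: RHS = 11, y in [7, 12]  -> 2 point(s)
  x = 4: RHS = 4, y in [2, 17]  -> 2 point(s)
  x = 6: RHS = 11, y in [7, 12]  -> 2 point(s)
  x = 10: RHS = 11, y in [7, 12]  -> 2 point(s)
  x = 12: RHS = 5, y in [9, 10]  -> 2 point(s)
  x = 15: RHS = 0, y in [0]  -> 1 point(s)
  x = 17: RHS = 6, y in [5, 14]  -> 2 point(s)
  x = 18: RHS = 7, y in [8, 11]  -> 2 point(s)
Affine points: 19. Add the point at infinity: total = 20.

#E(F_19) = 20


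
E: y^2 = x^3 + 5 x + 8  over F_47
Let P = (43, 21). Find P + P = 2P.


Doubling: s = (3 x1^2 + a) / (2 y1)
s = (3*43^2 + 5) / (2*21) mod 47 = 27
x3 = s^2 - 2 x1 mod 47 = 27^2 - 2*43 = 32
y3 = s (x1 - x3) - y1 mod 47 = 27 * (43 - 32) - 21 = 41

2P = (32, 41)


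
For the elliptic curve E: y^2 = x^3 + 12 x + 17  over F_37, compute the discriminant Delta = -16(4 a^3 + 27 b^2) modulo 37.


4 a^3 + 27 b^2 = 4*12^3 + 27*17^2 = 6912 + 7803 = 14715
Delta = -16 * (14715) = -235440
Delta mod 37 = 28

Delta = 28 (mod 37)


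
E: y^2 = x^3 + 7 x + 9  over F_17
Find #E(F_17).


For each x in F_17, count y with y^2 = x^3 + 7 x + 9 mod 17:
  x = 0: RHS = 9, y in [3, 14]  -> 2 point(s)
  x = 1: RHS = 0, y in [0]  -> 1 point(s)
  x = 4: RHS = 16, y in [4, 13]  -> 2 point(s)
  x = 5: RHS = 16, y in [4, 13]  -> 2 point(s)
  x = 8: RHS = 16, y in [4, 13]  -> 2 point(s)
  x = 9: RHS = 2, y in [6, 11]  -> 2 point(s)
  x = 10: RHS = 8, y in [5, 12]  -> 2 point(s)
  x = 12: RHS = 2, y in [6, 11]  -> 2 point(s)
  x = 13: RHS = 2, y in [6, 11]  -> 2 point(s)
  x = 15: RHS = 4, y in [2, 15]  -> 2 point(s)
  x = 16: RHS = 1, y in [1, 16]  -> 2 point(s)
Affine points: 21. Add the point at infinity: total = 22.

#E(F_17) = 22


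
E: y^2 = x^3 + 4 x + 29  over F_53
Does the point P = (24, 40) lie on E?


Check whether y^2 = x^3 + 4 x + 29 (mod 53) for (x, y) = (24, 40).
LHS: y^2 = 40^2 mod 53 = 10
RHS: x^3 + 4 x + 29 = 24^3 + 4*24 + 29 mod 53 = 10
LHS = RHS

Yes, on the curve


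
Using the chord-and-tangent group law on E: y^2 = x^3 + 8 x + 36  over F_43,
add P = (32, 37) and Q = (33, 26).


P != Q, so use the chord formula.
s = (y2 - y1) / (x2 - x1) = (32) / (1) mod 43 = 32
x3 = s^2 - x1 - x2 mod 43 = 32^2 - 32 - 33 = 13
y3 = s (x1 - x3) - y1 mod 43 = 32 * (32 - 13) - 37 = 12

P + Q = (13, 12)


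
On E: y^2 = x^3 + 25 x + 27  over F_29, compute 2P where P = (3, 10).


k = 2 = 10_2 (binary, LSB first: 01)
Double-and-add from P = (3, 10):
  bit 0 = 0: acc unchanged = O
  bit 1 = 1: acc = O + (17, 0) = (17, 0)

2P = (17, 0)


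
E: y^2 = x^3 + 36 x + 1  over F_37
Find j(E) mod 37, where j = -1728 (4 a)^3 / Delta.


Delta = -16(4 a^3 + 27 b^2) mod 37 = 2
-1728 * (4 a)^3 = -1728 * (4*36)^3 mod 37 = 36
j = 36 * 2^(-1) mod 37 = 18

j = 18 (mod 37)


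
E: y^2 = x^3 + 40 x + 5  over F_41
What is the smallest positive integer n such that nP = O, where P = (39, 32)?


Compute successive multiples of P until we hit O:
  1P = (39, 32)
  2P = (25, 5)
  3P = (19, 30)
  4P = (40, 13)
  5P = (36, 34)
  6P = (12, 32)
  7P = (31, 9)
  8P = (35, 0)
  ... (continuing to 16P)
  16P = O

ord(P) = 16


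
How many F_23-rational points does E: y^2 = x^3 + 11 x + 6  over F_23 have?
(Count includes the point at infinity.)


For each x in F_23, count y with y^2 = x^3 + 11 x + 6 mod 23:
  x = 0: RHS = 6, y in [11, 12]  -> 2 point(s)
  x = 1: RHS = 18, y in [8, 15]  -> 2 point(s)
  x = 2: RHS = 13, y in [6, 17]  -> 2 point(s)
  x = 5: RHS = 2, y in [5, 18]  -> 2 point(s)
  x = 6: RHS = 12, y in [9, 14]  -> 2 point(s)
  x = 7: RHS = 12, y in [9, 14]  -> 2 point(s)
  x = 8: RHS = 8, y in [10, 13]  -> 2 point(s)
  x = 9: RHS = 6, y in [11, 12]  -> 2 point(s)
  x = 10: RHS = 12, y in [9, 14]  -> 2 point(s)
  x = 11: RHS = 9, y in [3, 20]  -> 2 point(s)
  x = 12: RHS = 3, y in [7, 16]  -> 2 point(s)
  x = 13: RHS = 0, y in [0]  -> 1 point(s)
  x = 14: RHS = 6, y in [11, 12]  -> 2 point(s)
  x = 15: RHS = 4, y in [2, 21]  -> 2 point(s)
  x = 16: RHS = 0, y in [0]  -> 1 point(s)
  x = 17: RHS = 0, y in [0]  -> 1 point(s)
  x = 19: RHS = 13, y in [6, 17]  -> 2 point(s)
Affine points: 31. Add the point at infinity: total = 32.

#E(F_23) = 32


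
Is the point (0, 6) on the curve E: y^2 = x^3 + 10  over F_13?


Check whether y^2 = x^3 + 0 x + 10 (mod 13) for (x, y) = (0, 6).
LHS: y^2 = 6^2 mod 13 = 10
RHS: x^3 + 0 x + 10 = 0^3 + 0*0 + 10 mod 13 = 10
LHS = RHS

Yes, on the curve


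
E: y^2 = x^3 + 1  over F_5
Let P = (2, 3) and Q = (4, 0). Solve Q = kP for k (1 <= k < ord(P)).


Enumerate multiples of P until we hit Q = (4, 0):
  1P = (2, 3)
  2P = (0, 1)
  3P = (4, 0)
Match found at i = 3.

k = 3


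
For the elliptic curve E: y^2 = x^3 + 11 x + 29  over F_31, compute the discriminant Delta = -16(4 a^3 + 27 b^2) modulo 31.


4 a^3 + 27 b^2 = 4*11^3 + 27*29^2 = 5324 + 22707 = 28031
Delta = -16 * (28031) = -448496
Delta mod 31 = 12

Delta = 12 (mod 31)


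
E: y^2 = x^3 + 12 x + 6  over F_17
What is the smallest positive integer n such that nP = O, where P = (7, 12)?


Compute successive multiples of P until we hit O:
  1P = (7, 12)
  2P = (2, 2)
  3P = (12, 12)
  4P = (15, 5)
  5P = (4, 13)
  6P = (8, 11)
  7P = (3, 1)
  8P = (5, 2)
  ... (continuing to 23P)
  23P = O

ord(P) = 23


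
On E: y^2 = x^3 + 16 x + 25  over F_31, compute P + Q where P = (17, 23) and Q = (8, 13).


P != Q, so use the chord formula.
s = (y2 - y1) / (x2 - x1) = (21) / (22) mod 31 = 8
x3 = s^2 - x1 - x2 mod 31 = 8^2 - 17 - 8 = 8
y3 = s (x1 - x3) - y1 mod 31 = 8 * (17 - 8) - 23 = 18

P + Q = (8, 18)


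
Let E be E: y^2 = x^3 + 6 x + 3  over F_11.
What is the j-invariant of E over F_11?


Delta = -16(4 a^3 + 27 b^2) mod 11 = 9
-1728 * (4 a)^3 = -1728 * (4*6)^3 mod 11 = 3
j = 3 * 9^(-1) mod 11 = 4

j = 4 (mod 11)


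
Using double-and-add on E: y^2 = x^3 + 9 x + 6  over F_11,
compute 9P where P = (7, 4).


k = 9 = 1001_2 (binary, LSB first: 1001)
Double-and-add from P = (7, 4):
  bit 0 = 1: acc = O + (7, 4) = (7, 4)
  bit 1 = 0: acc unchanged = (7, 4)
  bit 2 = 0: acc unchanged = (7, 4)
  bit 3 = 1: acc = (7, 4) + (6, 1) = (7, 7)

9P = (7, 7)


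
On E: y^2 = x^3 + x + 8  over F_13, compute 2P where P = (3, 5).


Doubling: s = (3 x1^2 + a) / (2 y1)
s = (3*3^2 + 1) / (2*5) mod 13 = 8
x3 = s^2 - 2 x1 mod 13 = 8^2 - 2*3 = 6
y3 = s (x1 - x3) - y1 mod 13 = 8 * (3 - 6) - 5 = 10

2P = (6, 10)


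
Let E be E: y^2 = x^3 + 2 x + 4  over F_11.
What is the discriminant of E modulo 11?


4 a^3 + 27 b^2 = 4*2^3 + 27*4^2 = 32 + 432 = 464
Delta = -16 * (464) = -7424
Delta mod 11 = 1

Delta = 1 (mod 11)


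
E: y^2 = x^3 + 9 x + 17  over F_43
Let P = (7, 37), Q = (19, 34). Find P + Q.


P != Q, so use the chord formula.
s = (y2 - y1) / (x2 - x1) = (40) / (12) mod 43 = 32
x3 = s^2 - x1 - x2 mod 43 = 32^2 - 7 - 19 = 9
y3 = s (x1 - x3) - y1 mod 43 = 32 * (7 - 9) - 37 = 28

P + Q = (9, 28)


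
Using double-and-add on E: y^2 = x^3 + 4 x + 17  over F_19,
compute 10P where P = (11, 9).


k = 10 = 1010_2 (binary, LSB first: 0101)
Double-and-add from P = (11, 9):
  bit 0 = 0: acc unchanged = O
  bit 1 = 1: acc = O + (14, 9) = (14, 9)
  bit 2 = 0: acc unchanged = (14, 9)
  bit 3 = 1: acc = (14, 9) + (17, 1) = (12, 11)

10P = (12, 11)


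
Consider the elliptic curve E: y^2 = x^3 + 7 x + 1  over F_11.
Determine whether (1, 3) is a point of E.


Check whether y^2 = x^3 + 7 x + 1 (mod 11) for (x, y) = (1, 3).
LHS: y^2 = 3^2 mod 11 = 9
RHS: x^3 + 7 x + 1 = 1^3 + 7*1 + 1 mod 11 = 9
LHS = RHS

Yes, on the curve


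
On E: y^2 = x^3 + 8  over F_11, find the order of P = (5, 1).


Compute successive multiples of P until we hit O:
  1P = (5, 1)
  2P = (2, 7)
  3P = (8, 5)
  4P = (1, 8)
  5P = (6, 9)
  6P = (9, 0)
  7P = (6, 2)
  8P = (1, 3)
  ... (continuing to 12P)
  12P = O

ord(P) = 12


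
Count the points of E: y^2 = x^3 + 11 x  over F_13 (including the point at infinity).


For each x in F_13, count y with y^2 = x^3 + 11 x + 0 mod 13:
  x = 0: RHS = 0, y in [0]  -> 1 point(s)
  x = 1: RHS = 12, y in [5, 8]  -> 2 point(s)
  x = 2: RHS = 4, y in [2, 11]  -> 2 point(s)
  x = 4: RHS = 4, y in [2, 11]  -> 2 point(s)
  x = 6: RHS = 9, y in [3, 10]  -> 2 point(s)
  x = 7: RHS = 4, y in [2, 11]  -> 2 point(s)
  x = 9: RHS = 9, y in [3, 10]  -> 2 point(s)
  x = 11: RHS = 9, y in [3, 10]  -> 2 point(s)
  x = 12: RHS = 1, y in [1, 12]  -> 2 point(s)
Affine points: 17. Add the point at infinity: total = 18.

#E(F_13) = 18


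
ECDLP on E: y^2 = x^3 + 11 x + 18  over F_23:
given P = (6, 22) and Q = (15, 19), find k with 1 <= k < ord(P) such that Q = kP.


Enumerate multiples of P until we hit Q = (15, 19):
  1P = (6, 22)
  2P = (15, 19)
Match found at i = 2.

k = 2


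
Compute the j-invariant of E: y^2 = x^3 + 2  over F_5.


Delta = -16(4 a^3 + 27 b^2) mod 5 = 2
-1728 * (4 a)^3 = -1728 * (4*0)^3 mod 5 = 0
j = 0 * 2^(-1) mod 5 = 0

j = 0 (mod 5)


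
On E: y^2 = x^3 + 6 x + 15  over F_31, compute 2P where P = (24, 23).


Doubling: s = (3 x1^2 + a) / (2 y1)
s = (3*24^2 + 6) / (2*23) mod 31 = 4
x3 = s^2 - 2 x1 mod 31 = 4^2 - 2*24 = 30
y3 = s (x1 - x3) - y1 mod 31 = 4 * (24 - 30) - 23 = 15

2P = (30, 15)


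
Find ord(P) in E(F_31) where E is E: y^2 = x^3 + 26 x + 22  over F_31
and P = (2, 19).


Compute successive multiples of P until we hit O:
  1P = (2, 19)
  2P = (28, 17)
  3P = (21, 23)
  4P = (15, 6)
  5P = (15, 25)
  6P = (21, 8)
  7P = (28, 14)
  8P = (2, 12)
  ... (continuing to 9P)
  9P = O

ord(P) = 9


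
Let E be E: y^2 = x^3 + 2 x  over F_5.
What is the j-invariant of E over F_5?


Delta = -16(4 a^3 + 27 b^2) mod 5 = 3
-1728 * (4 a)^3 = -1728 * (4*2)^3 mod 5 = 4
j = 4 * 3^(-1) mod 5 = 3

j = 3 (mod 5)


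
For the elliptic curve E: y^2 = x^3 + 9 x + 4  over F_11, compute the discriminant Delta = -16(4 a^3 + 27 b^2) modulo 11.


4 a^3 + 27 b^2 = 4*9^3 + 27*4^2 = 2916 + 432 = 3348
Delta = -16 * (3348) = -53568
Delta mod 11 = 2

Delta = 2 (mod 11)


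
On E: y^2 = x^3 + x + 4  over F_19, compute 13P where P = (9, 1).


k = 13 = 1101_2 (binary, LSB first: 1011)
Double-and-add from P = (9, 1):
  bit 0 = 1: acc = O + (9, 1) = (9, 1)
  bit 1 = 0: acc unchanged = (9, 1)
  bit 2 = 1: acc = (9, 1) + (14, 8) = (1, 14)
  bit 3 = 1: acc = (1, 14) + (10, 11) = (6, 13)

13P = (6, 13)


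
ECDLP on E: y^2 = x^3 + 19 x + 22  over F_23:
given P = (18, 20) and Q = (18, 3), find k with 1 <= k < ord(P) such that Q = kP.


Enumerate multiples of P until we hit Q = (18, 3):
  1P = (18, 20)
  2P = (5, 14)
  3P = (16, 11)
  4P = (15, 5)
  5P = (15, 18)
  6P = (16, 12)
  7P = (5, 9)
  8P = (18, 3)
Match found at i = 8.

k = 8


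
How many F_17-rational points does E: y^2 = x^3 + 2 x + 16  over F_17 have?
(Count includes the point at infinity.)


For each x in F_17, count y with y^2 = x^3 + 2 x + 16 mod 17:
  x = 0: RHS = 16, y in [4, 13]  -> 2 point(s)
  x = 1: RHS = 2, y in [6, 11]  -> 2 point(s)
  x = 3: RHS = 15, y in [7, 10]  -> 2 point(s)
  x = 5: RHS = 15, y in [7, 10]  -> 2 point(s)
  x = 7: RHS = 16, y in [4, 13]  -> 2 point(s)
  x = 8: RHS = 0, y in [0]  -> 1 point(s)
  x = 9: RHS = 15, y in [7, 10]  -> 2 point(s)
  x = 10: RHS = 16, y in [4, 13]  -> 2 point(s)
  x = 11: RHS = 9, y in [3, 14]  -> 2 point(s)
  x = 12: RHS = 0, y in [0]  -> 1 point(s)
  x = 14: RHS = 0, y in [0]  -> 1 point(s)
  x = 15: RHS = 4, y in [2, 15]  -> 2 point(s)
  x = 16: RHS = 13, y in [8, 9]  -> 2 point(s)
Affine points: 23. Add the point at infinity: total = 24.

#E(F_17) = 24
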